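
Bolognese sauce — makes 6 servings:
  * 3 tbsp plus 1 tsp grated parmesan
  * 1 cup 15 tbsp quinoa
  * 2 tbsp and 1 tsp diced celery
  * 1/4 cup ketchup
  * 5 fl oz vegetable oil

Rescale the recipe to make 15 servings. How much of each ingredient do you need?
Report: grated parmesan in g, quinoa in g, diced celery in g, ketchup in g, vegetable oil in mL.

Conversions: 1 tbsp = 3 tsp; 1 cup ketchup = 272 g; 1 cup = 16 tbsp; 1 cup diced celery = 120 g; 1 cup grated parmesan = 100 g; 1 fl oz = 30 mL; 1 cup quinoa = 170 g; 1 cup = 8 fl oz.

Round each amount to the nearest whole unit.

grated parmesan: 52 g; quinoa: 823 g; diced celery: 44 g; ketchup: 170 g; vegetable oil: 375 mL

Scaling factor: 15/6 = 5/2 = 2.5.
grated parmesan: (3 tbsp + 1 tsp = 10/3 tbsp) × 5/2 ÷ 16 tbsp/cup × 100 g/cup ≈ 52 g
quinoa: (1 cup + 15 tbsp = 1.9375 cup) × 5/2 × 170 g/cup ≈ 823 g
diced celery: (2 tbsp + 1 tsp = 7/3 tbsp) × 5/2 ÷ 16 tbsp/cup × 120 g/cup ≈ 44 g
ketchup: 0.25 cup × 5/2 × 272 g/cup = 170 g
vegetable oil: 5 fl oz × 5/2 × 30 mL/fl oz = 375 mL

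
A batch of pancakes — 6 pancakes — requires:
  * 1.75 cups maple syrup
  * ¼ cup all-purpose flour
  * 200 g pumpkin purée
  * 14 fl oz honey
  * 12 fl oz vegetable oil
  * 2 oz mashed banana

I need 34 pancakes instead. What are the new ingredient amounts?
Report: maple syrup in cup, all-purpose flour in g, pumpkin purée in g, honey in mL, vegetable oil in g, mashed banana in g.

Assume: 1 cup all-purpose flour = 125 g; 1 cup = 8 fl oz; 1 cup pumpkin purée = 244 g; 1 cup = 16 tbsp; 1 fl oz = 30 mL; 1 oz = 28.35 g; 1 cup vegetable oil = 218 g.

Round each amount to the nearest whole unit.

maple syrup: 10 cup; all-purpose flour: 177 g; pumpkin purée: 1133 g; honey: 2380 mL; vegetable oil: 1853 g; mashed banana: 321 g

Scaling factor: 34/6 = 17/3.
maple syrup: 1.75 cup × 17/3 ≈ 10 cup
all-purpose flour: 0.25 cup × 17/3 × 125 g/cup ≈ 177 g
pumpkin purée: 200 g × 17/3 ≈ 1133 g
honey: 14 fl oz × 17/3 × 30 mL/fl oz = 2380 mL
vegetable oil: 12 fl oz × 17/3 ÷ 8 fl oz/cup × 218 g/cup = 1853 g
mashed banana: 2 oz × 17/3 × 28.35 g/oz ≈ 321 g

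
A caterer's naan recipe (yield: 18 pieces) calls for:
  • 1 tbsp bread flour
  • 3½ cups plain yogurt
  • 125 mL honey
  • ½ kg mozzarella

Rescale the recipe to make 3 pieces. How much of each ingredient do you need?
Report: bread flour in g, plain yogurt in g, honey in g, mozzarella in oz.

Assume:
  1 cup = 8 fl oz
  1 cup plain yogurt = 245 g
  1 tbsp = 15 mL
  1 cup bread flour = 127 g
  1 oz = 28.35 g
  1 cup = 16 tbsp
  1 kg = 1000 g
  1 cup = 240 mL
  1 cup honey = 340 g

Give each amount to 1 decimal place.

bread flour: 1.3 g; plain yogurt: 142.9 g; honey: 29.5 g; mozzarella: 2.9 oz

Scaling factor: 3/18 = 1/6.
bread flour: 1 tbsp × 1/6 ÷ 16 tbsp/cup × 127 g/cup ≈ 1.3 g
plain yogurt: 3.5 cup × 1/6 × 245 g/cup ≈ 142.9 g
honey: 125 mL × 1/6 ÷ 240 mL/cup × 340 g/cup ≈ 29.5 g
mozzarella: 0.5 kg × 1/6 × 1000 g/kg ÷ 28.35 g/oz ≈ 2.9 oz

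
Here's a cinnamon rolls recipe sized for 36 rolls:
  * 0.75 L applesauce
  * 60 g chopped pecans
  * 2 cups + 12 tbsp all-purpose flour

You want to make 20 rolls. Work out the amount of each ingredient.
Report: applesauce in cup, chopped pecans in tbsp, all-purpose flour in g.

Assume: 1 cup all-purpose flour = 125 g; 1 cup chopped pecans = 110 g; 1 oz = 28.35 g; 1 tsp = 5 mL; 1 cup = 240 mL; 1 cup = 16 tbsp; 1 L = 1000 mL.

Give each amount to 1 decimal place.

applesauce: 1.7 cup; chopped pecans: 4.8 tbsp; all-purpose flour: 191.0 g

Scaling factor: 20/36 = 5/9.
applesauce: 0.75 L × 5/9 × 1000 mL/L ÷ 240 mL/cup ≈ 1.7 cup
chopped pecans: 60 g × 5/9 ÷ 110 g/cup × 16 tbsp/cup ≈ 4.8 tbsp
all-purpose flour: (2 cup + 12 tbsp = 2.75 cup) × 5/9 × 125 g/cup ≈ 191.0 g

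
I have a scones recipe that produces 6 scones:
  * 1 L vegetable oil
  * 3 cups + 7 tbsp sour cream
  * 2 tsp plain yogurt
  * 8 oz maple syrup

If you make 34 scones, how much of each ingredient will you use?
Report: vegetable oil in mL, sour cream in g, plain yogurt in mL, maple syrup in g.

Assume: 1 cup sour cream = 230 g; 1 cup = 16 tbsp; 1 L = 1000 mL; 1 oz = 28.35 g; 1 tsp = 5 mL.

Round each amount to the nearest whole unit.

Scaling factor: 34/6 = 17/3.
vegetable oil: 1 L × 17/3 × 1000 mL/L ≈ 5667 mL
sour cream: (3 cup + 7 tbsp = 3.4375 cup) × 17/3 × 230 g/cup ≈ 4480 g
plain yogurt: 2 tsp × 17/3 × 5 mL/tsp ≈ 57 mL
maple syrup: 8 oz × 17/3 × 28.35 g/oz ≈ 1285 g

vegetable oil: 5667 mL; sour cream: 4480 g; plain yogurt: 57 mL; maple syrup: 1285 g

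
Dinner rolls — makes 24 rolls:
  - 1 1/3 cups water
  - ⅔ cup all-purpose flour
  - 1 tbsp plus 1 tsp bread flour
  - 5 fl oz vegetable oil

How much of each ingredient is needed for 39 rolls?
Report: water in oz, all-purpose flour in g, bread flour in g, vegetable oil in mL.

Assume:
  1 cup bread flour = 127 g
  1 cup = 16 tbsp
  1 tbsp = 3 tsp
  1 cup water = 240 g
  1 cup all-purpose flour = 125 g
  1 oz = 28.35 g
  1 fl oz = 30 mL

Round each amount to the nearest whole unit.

water: 18 oz; all-purpose flour: 135 g; bread flour: 17 g; vegetable oil: 244 mL

Scaling factor: 39/24 = 13/8 = 1.625.
water: 4/3 cup × 13/8 × 240 g/cup ÷ 28.35 g/oz ≈ 18 oz
all-purpose flour: 2/3 cup × 13/8 × 125 g/cup ≈ 135 g
bread flour: (1 tbsp + 1 tsp = 4/3 tbsp) × 13/8 ÷ 16 tbsp/cup × 127 g/cup ≈ 17 g
vegetable oil: 5 fl oz × 13/8 × 30 mL/fl oz ≈ 244 mL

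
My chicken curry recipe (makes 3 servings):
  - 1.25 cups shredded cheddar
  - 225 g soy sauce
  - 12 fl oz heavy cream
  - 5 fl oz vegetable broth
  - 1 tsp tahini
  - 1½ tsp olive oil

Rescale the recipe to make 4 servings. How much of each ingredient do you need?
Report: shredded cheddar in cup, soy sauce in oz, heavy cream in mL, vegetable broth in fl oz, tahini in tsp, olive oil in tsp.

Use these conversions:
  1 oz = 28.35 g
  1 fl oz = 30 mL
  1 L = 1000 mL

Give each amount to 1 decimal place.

shredded cheddar: 1.7 cup; soy sauce: 10.6 oz; heavy cream: 480.0 mL; vegetable broth: 6.7 fl oz; tahini: 1.3 tsp; olive oil: 2.0 tsp

Scaling factor: 4/3.
shredded cheddar: 1.25 cup × 4/3 ≈ 1.7 cup
soy sauce: 225 g × 4/3 ÷ 28.35 g/oz ≈ 10.6 oz
heavy cream: 12 fl oz × 4/3 × 30 mL/fl oz = 480.0 mL
vegetable broth: 5 fl oz × 4/3 ≈ 6.7 fl oz
tahini: 1 tsp × 4/3 ≈ 1.3 tsp
olive oil: 1.5 tsp × 4/3 = 2.0 tsp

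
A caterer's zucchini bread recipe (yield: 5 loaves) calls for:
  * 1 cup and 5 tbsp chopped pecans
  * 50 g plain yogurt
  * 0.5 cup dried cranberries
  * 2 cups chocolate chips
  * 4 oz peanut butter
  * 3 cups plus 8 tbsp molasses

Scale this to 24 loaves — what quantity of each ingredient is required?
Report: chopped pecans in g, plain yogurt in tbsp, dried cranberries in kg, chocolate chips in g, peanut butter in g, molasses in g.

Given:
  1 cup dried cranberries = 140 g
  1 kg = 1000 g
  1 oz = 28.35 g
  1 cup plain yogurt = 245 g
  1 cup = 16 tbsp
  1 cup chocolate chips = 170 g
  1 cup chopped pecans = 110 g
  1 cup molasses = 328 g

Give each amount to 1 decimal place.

chopped pecans: 693.0 g; plain yogurt: 15.7 tbsp; dried cranberries: 0.3 kg; chocolate chips: 1632.0 g; peanut butter: 544.3 g; molasses: 5510.4 g

Scaling factor: 24/5 = 4.8.
chopped pecans: (1 cup + 5 tbsp = 1.3125 cup) × 24/5 × 110 g/cup = 693.0 g
plain yogurt: 50 g × 24/5 ÷ 245 g/cup × 16 tbsp/cup ≈ 15.7 tbsp
dried cranberries: 0.5 cup × 24/5 × 140 g/cup ÷ 1000 g/kg ≈ 0.3 kg
chocolate chips: 2 cup × 24/5 × 170 g/cup = 1632.0 g
peanut butter: 4 oz × 24/5 × 28.35 g/oz ≈ 544.3 g
molasses: (3 cup + 8 tbsp = 3.5 cup) × 24/5 × 328 g/cup = 5510.4 g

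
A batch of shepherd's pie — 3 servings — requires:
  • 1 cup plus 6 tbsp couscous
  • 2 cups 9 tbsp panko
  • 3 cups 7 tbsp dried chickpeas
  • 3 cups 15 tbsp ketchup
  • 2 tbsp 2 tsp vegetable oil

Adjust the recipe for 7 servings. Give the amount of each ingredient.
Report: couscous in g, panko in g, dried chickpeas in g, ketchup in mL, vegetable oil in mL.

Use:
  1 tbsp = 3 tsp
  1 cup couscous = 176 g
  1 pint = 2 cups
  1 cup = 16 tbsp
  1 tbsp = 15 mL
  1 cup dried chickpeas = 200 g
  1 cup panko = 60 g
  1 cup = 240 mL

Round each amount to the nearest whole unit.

Scaling factor: 7/3.
couscous: (1 cup + 6 tbsp = 1.375 cup) × 7/3 × 176 g/cup ≈ 565 g
panko: (2 cup + 9 tbsp = 2.5625 cup) × 7/3 × 60 g/cup ≈ 359 g
dried chickpeas: (3 cup + 7 tbsp = 3.4375 cup) × 7/3 × 200 g/cup ≈ 1604 g
ketchup: (3 cup + 15 tbsp = 3.9375 cup) × 7/3 × 240 mL/cup = 2205 mL
vegetable oil: (2 tbsp + 2 tsp = 8/3 tbsp) × 7/3 × 15 mL/tbsp ≈ 93 mL

couscous: 565 g; panko: 359 g; dried chickpeas: 1604 g; ketchup: 2205 mL; vegetable oil: 93 mL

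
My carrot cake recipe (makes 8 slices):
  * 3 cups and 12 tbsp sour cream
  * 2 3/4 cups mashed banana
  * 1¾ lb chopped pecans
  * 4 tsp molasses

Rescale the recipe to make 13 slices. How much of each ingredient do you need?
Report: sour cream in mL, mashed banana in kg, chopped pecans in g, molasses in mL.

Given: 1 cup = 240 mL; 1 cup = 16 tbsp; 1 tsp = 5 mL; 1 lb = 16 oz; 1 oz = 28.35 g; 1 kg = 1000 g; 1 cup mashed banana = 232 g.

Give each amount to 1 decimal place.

sour cream: 1462.5 mL; mashed banana: 1.0 kg; chopped pecans: 1289.9 g; molasses: 32.5 mL

Scaling factor: 13/8 = 1.625.
sour cream: (3 cup + 12 tbsp = 3.75 cup) × 13/8 × 240 mL/cup = 1462.5 mL
mashed banana: 2.75 cup × 13/8 × 232 g/cup ÷ 1000 g/kg ≈ 1.0 kg
chopped pecans: 1.75 lb × 13/8 × 16 oz/lb × 28.35 g/oz ≈ 1289.9 g
molasses: 4 tsp × 13/8 × 5 mL/tsp = 32.5 mL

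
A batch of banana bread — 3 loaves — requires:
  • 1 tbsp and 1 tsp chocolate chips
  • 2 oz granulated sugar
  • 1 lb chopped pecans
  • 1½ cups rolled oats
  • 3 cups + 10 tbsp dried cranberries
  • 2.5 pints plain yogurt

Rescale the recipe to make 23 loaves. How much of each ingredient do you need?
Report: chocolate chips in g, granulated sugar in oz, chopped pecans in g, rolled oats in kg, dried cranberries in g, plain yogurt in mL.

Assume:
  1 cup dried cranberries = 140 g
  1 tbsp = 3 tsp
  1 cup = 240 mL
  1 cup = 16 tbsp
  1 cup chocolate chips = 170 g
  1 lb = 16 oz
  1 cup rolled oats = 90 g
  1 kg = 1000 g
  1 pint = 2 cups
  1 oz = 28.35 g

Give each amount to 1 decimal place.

Scaling factor: 23/3.
chocolate chips: (1 tbsp + 1 tsp = 4/3 tbsp) × 23/3 ÷ 16 tbsp/cup × 170 g/cup ≈ 108.6 g
granulated sugar: 2 oz × 23/3 ≈ 15.3 oz
chopped pecans: 1 lb × 23/3 × 16 oz/lb × 28.35 g/oz = 3477.6 g
rolled oats: 1.5 cup × 23/3 × 90 g/cup ÷ 1000 g/kg ≈ 1.0 kg
dried cranberries: (3 cup + 10 tbsp = 3.625 cup) × 23/3 × 140 g/cup ≈ 3890.8 g
plain yogurt: 2.5 pint × 23/3 × 2 cup/pint × 240 mL/cup = 9200.0 mL

chocolate chips: 108.6 g; granulated sugar: 15.3 oz; chopped pecans: 3477.6 g; rolled oats: 1.0 kg; dried cranberries: 3890.8 g; plain yogurt: 9200.0 mL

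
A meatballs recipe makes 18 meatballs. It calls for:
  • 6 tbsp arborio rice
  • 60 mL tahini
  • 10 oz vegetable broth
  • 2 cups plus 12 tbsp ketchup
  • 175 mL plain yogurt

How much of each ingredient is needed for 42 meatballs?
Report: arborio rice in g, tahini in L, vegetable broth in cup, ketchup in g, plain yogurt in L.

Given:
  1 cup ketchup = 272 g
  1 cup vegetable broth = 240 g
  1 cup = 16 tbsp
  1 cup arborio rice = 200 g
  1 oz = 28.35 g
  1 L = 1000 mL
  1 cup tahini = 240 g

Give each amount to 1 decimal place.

Scaling factor: 42/18 = 7/3.
arborio rice: 6 tbsp × 7/3 ÷ 16 tbsp/cup × 200 g/cup = 175.0 g
tahini: 60 mL × 7/3 ÷ 1000 mL/L ≈ 0.1 L
vegetable broth: 10 oz × 7/3 × 28.35 g/oz ÷ 240 g/cup ≈ 2.8 cup
ketchup: (2 cup + 12 tbsp = 2.75 cup) × 7/3 × 272 g/cup ≈ 1745.3 g
plain yogurt: 175 mL × 7/3 ÷ 1000 mL/L ≈ 0.4 L

arborio rice: 175.0 g; tahini: 0.1 L; vegetable broth: 2.8 cup; ketchup: 1745.3 g; plain yogurt: 0.4 L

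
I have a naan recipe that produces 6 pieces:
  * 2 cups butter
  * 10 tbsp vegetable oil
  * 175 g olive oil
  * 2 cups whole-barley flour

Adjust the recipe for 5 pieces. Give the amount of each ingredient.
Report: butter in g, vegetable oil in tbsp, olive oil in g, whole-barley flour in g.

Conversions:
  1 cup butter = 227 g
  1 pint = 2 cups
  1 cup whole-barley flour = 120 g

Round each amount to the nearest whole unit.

butter: 378 g; vegetable oil: 8 tbsp; olive oil: 146 g; whole-barley flour: 200 g

Scaling factor: 5/6.
butter: 2 cup × 5/6 × 227 g/cup ≈ 378 g
vegetable oil: 10 tbsp × 5/6 ≈ 8 tbsp
olive oil: 175 g × 5/6 ≈ 146 g
whole-barley flour: 2 cup × 5/6 × 120 g/cup = 200 g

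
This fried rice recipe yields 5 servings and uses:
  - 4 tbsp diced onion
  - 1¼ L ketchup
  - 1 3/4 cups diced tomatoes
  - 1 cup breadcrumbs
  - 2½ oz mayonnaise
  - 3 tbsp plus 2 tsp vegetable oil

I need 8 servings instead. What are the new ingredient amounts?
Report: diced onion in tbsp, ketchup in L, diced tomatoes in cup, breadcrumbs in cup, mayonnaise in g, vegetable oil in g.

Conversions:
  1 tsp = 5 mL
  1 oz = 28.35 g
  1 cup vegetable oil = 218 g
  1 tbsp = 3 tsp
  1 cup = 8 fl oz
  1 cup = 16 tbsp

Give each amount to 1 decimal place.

Scaling factor: 8/5 = 1.6.
diced onion: 4 tbsp × 8/5 = 6.4 tbsp
ketchup: 1.25 L × 8/5 = 2.0 L
diced tomatoes: 1.75 cup × 8/5 = 2.8 cup
breadcrumbs: 1 cup × 8/5 = 1.6 cup
mayonnaise: 2.5 oz × 8/5 × 28.35 g/oz = 113.4 g
vegetable oil: (3 tbsp + 2 tsp = 11/3 tbsp) × 8/5 ÷ 16 tbsp/cup × 218 g/cup ≈ 79.9 g

diced onion: 6.4 tbsp; ketchup: 2.0 L; diced tomatoes: 2.8 cup; breadcrumbs: 1.6 cup; mayonnaise: 113.4 g; vegetable oil: 79.9 g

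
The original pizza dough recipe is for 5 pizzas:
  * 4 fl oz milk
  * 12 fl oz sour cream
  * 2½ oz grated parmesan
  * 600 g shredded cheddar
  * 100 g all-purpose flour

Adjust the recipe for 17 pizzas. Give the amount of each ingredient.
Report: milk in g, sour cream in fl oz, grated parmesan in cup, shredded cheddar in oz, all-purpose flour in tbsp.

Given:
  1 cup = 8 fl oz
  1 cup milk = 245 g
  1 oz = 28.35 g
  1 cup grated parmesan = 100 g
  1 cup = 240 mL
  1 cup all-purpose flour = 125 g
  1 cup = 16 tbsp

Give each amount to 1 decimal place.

milk: 416.5 g; sour cream: 40.8 fl oz; grated parmesan: 2.4 cup; shredded cheddar: 72.0 oz; all-purpose flour: 43.5 tbsp

Scaling factor: 17/5 = 3.4.
milk: 4 fl oz × 17/5 ÷ 8 fl oz/cup × 245 g/cup = 416.5 g
sour cream: 12 fl oz × 17/5 = 40.8 fl oz
grated parmesan: 2.5 oz × 17/5 × 28.35 g/oz ÷ 100 g/cup ≈ 2.4 cup
shredded cheddar: 600 g × 17/5 ÷ 28.35 g/oz ≈ 72.0 oz
all-purpose flour: 100 g × 17/5 ÷ 125 g/cup × 16 tbsp/cup ≈ 43.5 tbsp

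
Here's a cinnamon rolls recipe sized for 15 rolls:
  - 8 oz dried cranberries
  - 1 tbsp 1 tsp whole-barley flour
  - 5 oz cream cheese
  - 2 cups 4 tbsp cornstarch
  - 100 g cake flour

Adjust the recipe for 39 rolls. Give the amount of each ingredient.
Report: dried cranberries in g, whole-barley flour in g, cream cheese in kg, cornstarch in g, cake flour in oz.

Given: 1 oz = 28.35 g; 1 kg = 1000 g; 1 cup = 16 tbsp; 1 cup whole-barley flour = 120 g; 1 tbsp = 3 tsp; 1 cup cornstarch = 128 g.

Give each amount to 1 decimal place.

Scaling factor: 39/15 = 13/5 = 2.6.
dried cranberries: 8 oz × 13/5 × 28.35 g/oz ≈ 589.7 g
whole-barley flour: (1 tbsp + 1 tsp = 4/3 tbsp) × 13/5 ÷ 16 tbsp/cup × 120 g/cup = 26.0 g
cream cheese: 5 oz × 13/5 × 28.35 g/oz ÷ 1000 g/kg ≈ 0.4 kg
cornstarch: (2 cup + 4 tbsp = 2.25 cup) × 13/5 × 128 g/cup = 748.8 g
cake flour: 100 g × 13/5 ÷ 28.35 g/oz ≈ 9.2 oz

dried cranberries: 589.7 g; whole-barley flour: 26.0 g; cream cheese: 0.4 kg; cornstarch: 748.8 g; cake flour: 9.2 oz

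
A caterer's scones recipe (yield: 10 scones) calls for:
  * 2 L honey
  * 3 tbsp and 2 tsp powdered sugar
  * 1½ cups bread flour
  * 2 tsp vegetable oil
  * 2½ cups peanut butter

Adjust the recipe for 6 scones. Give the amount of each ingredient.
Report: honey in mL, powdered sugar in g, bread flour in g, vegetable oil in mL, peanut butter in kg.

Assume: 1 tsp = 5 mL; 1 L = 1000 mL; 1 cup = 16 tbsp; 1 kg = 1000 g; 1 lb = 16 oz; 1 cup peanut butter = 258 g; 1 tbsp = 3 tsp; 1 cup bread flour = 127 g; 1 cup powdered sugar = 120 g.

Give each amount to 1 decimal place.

honey: 1200.0 mL; powdered sugar: 16.5 g; bread flour: 114.3 g; vegetable oil: 6.0 mL; peanut butter: 0.4 kg

Scaling factor: 6/10 = 3/5 = 0.6.
honey: 2 L × 3/5 × 1000 mL/L = 1200.0 mL
powdered sugar: (3 tbsp + 2 tsp = 11/3 tbsp) × 3/5 ÷ 16 tbsp/cup × 120 g/cup = 16.5 g
bread flour: 1.5 cup × 3/5 × 127 g/cup = 114.3 g
vegetable oil: 2 tsp × 3/5 × 5 mL/tsp = 6.0 mL
peanut butter: 2.5 cup × 3/5 × 258 g/cup ÷ 1000 g/kg ≈ 0.4 kg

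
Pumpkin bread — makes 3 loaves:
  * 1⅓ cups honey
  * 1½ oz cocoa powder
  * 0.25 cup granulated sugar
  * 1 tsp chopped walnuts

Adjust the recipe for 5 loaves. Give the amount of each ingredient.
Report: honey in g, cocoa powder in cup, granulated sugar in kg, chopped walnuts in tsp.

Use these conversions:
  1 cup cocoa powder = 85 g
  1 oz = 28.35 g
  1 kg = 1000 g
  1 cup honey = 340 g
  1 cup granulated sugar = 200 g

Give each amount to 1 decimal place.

Scaling factor: 5/3.
honey: 4/3 cup × 5/3 × 340 g/cup ≈ 755.6 g
cocoa powder: 1.5 oz × 5/3 × 28.35 g/oz ÷ 85 g/cup ≈ 0.8 cup
granulated sugar: 0.25 cup × 5/3 × 200 g/cup ÷ 1000 g/kg ≈ 0.1 kg
chopped walnuts: 1 tsp × 5/3 ≈ 1.7 tsp

honey: 755.6 g; cocoa powder: 0.8 cup; granulated sugar: 0.1 kg; chopped walnuts: 1.7 tsp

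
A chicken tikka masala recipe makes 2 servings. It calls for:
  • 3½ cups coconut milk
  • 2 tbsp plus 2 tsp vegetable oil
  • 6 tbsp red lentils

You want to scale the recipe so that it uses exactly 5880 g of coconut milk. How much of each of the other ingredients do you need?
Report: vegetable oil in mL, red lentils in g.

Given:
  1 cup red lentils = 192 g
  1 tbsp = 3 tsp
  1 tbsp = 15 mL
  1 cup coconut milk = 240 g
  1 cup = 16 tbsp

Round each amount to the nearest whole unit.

The original recipe has 840 g of coconut milk, so the scaling factor is 5880 ÷ 840 = 7.
vegetable oil: (2 tbsp + 2 tsp = 8/3 tbsp) × 7 × 15 mL/tbsp = 280 mL
red lentils: 6 tbsp × 7 ÷ 16 tbsp/cup × 192 g/cup = 504 g

vegetable oil: 280 mL; red lentils: 504 g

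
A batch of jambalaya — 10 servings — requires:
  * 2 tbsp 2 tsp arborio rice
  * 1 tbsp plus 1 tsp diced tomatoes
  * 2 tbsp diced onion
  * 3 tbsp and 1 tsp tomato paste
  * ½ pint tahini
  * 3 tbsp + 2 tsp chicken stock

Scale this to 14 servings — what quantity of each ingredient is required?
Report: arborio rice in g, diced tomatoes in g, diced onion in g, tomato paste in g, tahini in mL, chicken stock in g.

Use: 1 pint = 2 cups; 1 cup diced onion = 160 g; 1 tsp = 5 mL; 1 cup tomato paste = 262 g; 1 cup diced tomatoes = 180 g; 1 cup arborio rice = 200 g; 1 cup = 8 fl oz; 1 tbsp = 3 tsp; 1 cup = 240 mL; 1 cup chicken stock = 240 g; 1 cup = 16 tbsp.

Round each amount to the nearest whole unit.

Scaling factor: 14/10 = 7/5 = 1.4.
arborio rice: (2 tbsp + 2 tsp = 8/3 tbsp) × 7/5 ÷ 16 tbsp/cup × 200 g/cup ≈ 47 g
diced tomatoes: (1 tbsp + 1 tsp = 4/3 tbsp) × 7/5 ÷ 16 tbsp/cup × 180 g/cup = 21 g
diced onion: 2 tbsp × 7/5 ÷ 16 tbsp/cup × 160 g/cup = 28 g
tomato paste: (3 tbsp + 1 tsp = 10/3 tbsp) × 7/5 ÷ 16 tbsp/cup × 262 g/cup ≈ 76 g
tahini: 0.5 pint × 7/5 × 2 cup/pint × 240 mL/cup = 336 mL
chicken stock: (3 tbsp + 2 tsp = 11/3 tbsp) × 7/5 ÷ 16 tbsp/cup × 240 g/cup = 77 g

arborio rice: 47 g; diced tomatoes: 21 g; diced onion: 28 g; tomato paste: 76 g; tahini: 336 mL; chicken stock: 77 g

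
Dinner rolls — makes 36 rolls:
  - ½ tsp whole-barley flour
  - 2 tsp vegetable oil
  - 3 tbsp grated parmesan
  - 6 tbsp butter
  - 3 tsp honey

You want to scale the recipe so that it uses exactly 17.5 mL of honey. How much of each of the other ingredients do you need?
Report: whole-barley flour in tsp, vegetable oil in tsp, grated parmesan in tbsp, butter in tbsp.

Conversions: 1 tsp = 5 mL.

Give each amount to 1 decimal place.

whole-barley flour: 0.6 tsp; vegetable oil: 2.3 tsp; grated parmesan: 3.5 tbsp; butter: 7.0 tbsp

The original recipe has 15 mL of honey, so the scaling factor is 17.5 ÷ 15 = 7/6.
whole-barley flour: 0.5 tsp × 7/6 ≈ 0.6 tsp
vegetable oil: 2 tsp × 7/6 ≈ 2.3 tsp
grated parmesan: 3 tbsp × 7/6 = 3.5 tbsp
butter: 6 tbsp × 7/6 = 7.0 tbsp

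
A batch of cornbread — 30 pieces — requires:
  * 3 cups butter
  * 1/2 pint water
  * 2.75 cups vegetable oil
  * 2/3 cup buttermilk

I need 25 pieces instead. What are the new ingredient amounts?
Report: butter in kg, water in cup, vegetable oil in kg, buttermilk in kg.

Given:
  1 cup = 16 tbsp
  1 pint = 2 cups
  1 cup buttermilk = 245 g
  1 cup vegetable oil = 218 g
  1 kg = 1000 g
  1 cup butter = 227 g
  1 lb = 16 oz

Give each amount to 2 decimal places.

butter: 0.57 kg; water: 0.83 cup; vegetable oil: 0.50 kg; buttermilk: 0.14 kg

Scaling factor: 25/30 = 5/6.
butter: 3 cup × 5/6 × 227 g/cup ÷ 1000 g/kg ≈ 0.57 kg
water: 0.5 pint × 5/6 × 2 cup/pint ≈ 0.83 cup
vegetable oil: 2.75 cup × 5/6 × 218 g/cup ÷ 1000 g/kg ≈ 0.50 kg
buttermilk: 2/3 cup × 5/6 × 245 g/cup ÷ 1000 g/kg ≈ 0.14 kg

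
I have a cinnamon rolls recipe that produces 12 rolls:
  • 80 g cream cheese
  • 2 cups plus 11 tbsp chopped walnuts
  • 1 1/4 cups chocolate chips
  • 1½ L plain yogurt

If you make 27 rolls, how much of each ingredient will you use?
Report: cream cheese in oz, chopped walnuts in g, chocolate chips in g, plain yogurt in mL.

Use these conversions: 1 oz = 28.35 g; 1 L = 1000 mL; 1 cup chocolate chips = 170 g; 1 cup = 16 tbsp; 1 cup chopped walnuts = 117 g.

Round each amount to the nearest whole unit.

cream cheese: 6 oz; chopped walnuts: 707 g; chocolate chips: 478 g; plain yogurt: 3375 mL

Scaling factor: 27/12 = 9/4 = 2.25.
cream cheese: 80 g × 9/4 ÷ 28.35 g/oz ≈ 6 oz
chopped walnuts: (2 cup + 11 tbsp = 2.6875 cup) × 9/4 × 117 g/cup ≈ 707 g
chocolate chips: 1.25 cup × 9/4 × 170 g/cup ≈ 478 g
plain yogurt: 1.5 L × 9/4 × 1000 mL/L = 3375 mL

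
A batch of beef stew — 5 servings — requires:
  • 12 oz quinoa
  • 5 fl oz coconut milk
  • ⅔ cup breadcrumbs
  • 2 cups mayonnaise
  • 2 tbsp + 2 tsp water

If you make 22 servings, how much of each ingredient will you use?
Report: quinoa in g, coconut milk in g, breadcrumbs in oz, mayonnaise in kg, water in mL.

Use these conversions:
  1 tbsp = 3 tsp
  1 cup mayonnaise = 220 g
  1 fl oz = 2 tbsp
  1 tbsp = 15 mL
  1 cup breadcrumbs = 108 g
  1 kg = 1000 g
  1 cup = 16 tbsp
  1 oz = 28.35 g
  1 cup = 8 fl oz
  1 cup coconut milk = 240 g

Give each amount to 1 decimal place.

Scaling factor: 22/5 = 4.4.
quinoa: 12 oz × 22/5 × 28.35 g/oz ≈ 1496.9 g
coconut milk: 5 fl oz × 22/5 ÷ 8 fl oz/cup × 240 g/cup = 660.0 g
breadcrumbs: 2/3 cup × 22/5 × 108 g/cup ÷ 28.35 g/oz ≈ 11.2 oz
mayonnaise: 2 cup × 22/5 × 220 g/cup ÷ 1000 g/kg ≈ 1.9 kg
water: (2 tbsp + 2 tsp = 8/3 tbsp) × 22/5 × 15 mL/tbsp = 176.0 mL

quinoa: 1496.9 g; coconut milk: 660.0 g; breadcrumbs: 11.2 oz; mayonnaise: 1.9 kg; water: 176.0 mL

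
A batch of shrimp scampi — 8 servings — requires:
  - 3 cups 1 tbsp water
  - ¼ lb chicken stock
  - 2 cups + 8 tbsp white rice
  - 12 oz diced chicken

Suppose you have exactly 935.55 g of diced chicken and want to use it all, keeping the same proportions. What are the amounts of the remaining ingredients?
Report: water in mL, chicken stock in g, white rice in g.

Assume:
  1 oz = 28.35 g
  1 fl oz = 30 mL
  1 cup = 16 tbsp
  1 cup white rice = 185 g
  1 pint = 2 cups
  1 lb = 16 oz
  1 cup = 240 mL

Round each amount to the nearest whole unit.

water: 2021 mL; chicken stock: 312 g; white rice: 1272 g

The original recipe has 340.2 g of diced chicken, so the scaling factor is 935.55 ÷ 340.2 = 11/4 = 2.75.
water: (3 cup + 1 tbsp = 3.0625 cup) × 11/4 × 240 mL/cup ≈ 2021 mL
chicken stock: 0.25 lb × 11/4 × 16 oz/lb × 28.35 g/oz ≈ 312 g
white rice: (2 cup + 8 tbsp = 2.5 cup) × 11/4 × 185 g/cup ≈ 1272 g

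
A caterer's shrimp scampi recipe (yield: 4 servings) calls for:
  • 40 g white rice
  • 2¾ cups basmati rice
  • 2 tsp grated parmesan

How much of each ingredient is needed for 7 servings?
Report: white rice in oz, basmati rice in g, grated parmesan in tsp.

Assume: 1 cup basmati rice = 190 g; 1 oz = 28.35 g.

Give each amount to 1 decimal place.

white rice: 2.5 oz; basmati rice: 914.4 g; grated parmesan: 3.5 tsp

Scaling factor: 7/4 = 1.75.
white rice: 40 g × 7/4 ÷ 28.35 g/oz ≈ 2.5 oz
basmati rice: 2.75 cup × 7/4 × 190 g/cup ≈ 914.4 g
grated parmesan: 2 tsp × 7/4 = 3.5 tsp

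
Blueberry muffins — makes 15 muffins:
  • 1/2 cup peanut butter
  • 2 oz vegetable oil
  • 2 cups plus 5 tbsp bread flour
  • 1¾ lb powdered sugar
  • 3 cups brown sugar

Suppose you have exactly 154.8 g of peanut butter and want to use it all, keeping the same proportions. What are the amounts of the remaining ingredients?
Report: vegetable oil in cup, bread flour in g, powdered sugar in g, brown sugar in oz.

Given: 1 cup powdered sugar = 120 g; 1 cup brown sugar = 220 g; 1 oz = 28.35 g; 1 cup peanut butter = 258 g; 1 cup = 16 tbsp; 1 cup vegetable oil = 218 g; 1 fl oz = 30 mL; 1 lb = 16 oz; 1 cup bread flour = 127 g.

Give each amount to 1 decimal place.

The original recipe has 129 g of peanut butter, so the scaling factor is 154.8 ÷ 129 = 6/5 = 1.2.
vegetable oil: 2 oz × 6/5 × 28.35 g/oz ÷ 218 g/cup ≈ 0.3 cup
bread flour: (2 cup + 5 tbsp = 2.3125 cup) × 6/5 × 127 g/cup ≈ 352.4 g
powdered sugar: 1.75 lb × 6/5 × 16 oz/lb × 28.35 g/oz ≈ 952.6 g
brown sugar: 3 cup × 6/5 × 220 g/cup ÷ 28.35 g/oz ≈ 27.9 oz

vegetable oil: 0.3 cup; bread flour: 352.4 g; powdered sugar: 952.6 g; brown sugar: 27.9 oz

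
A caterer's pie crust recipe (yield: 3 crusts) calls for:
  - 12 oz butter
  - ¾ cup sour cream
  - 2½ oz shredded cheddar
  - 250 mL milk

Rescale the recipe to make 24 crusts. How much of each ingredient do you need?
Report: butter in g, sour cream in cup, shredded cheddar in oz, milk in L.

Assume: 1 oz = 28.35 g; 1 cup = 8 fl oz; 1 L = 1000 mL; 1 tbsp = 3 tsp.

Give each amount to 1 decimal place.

Scaling factor: 24/3 = 8.
butter: 12 oz × 8 × 28.35 g/oz = 2721.6 g
sour cream: 0.75 cup × 8 = 6.0 cup
shredded cheddar: 2.5 oz × 8 = 20.0 oz
milk: 250 mL × 8 ÷ 1000 mL/L = 2.0 L

butter: 2721.6 g; sour cream: 6.0 cup; shredded cheddar: 20.0 oz; milk: 2.0 L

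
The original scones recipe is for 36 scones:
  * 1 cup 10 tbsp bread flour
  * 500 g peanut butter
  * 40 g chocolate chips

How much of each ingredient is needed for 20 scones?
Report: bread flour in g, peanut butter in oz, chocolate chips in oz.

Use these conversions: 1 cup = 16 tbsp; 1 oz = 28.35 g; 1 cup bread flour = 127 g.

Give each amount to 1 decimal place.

bread flour: 114.7 g; peanut butter: 9.8 oz; chocolate chips: 0.8 oz

Scaling factor: 20/36 = 5/9.
bread flour: (1 cup + 10 tbsp = 1.625 cup) × 5/9 × 127 g/cup ≈ 114.7 g
peanut butter: 500 g × 5/9 ÷ 28.35 g/oz ≈ 9.8 oz
chocolate chips: 40 g × 5/9 ÷ 28.35 g/oz ≈ 0.8 oz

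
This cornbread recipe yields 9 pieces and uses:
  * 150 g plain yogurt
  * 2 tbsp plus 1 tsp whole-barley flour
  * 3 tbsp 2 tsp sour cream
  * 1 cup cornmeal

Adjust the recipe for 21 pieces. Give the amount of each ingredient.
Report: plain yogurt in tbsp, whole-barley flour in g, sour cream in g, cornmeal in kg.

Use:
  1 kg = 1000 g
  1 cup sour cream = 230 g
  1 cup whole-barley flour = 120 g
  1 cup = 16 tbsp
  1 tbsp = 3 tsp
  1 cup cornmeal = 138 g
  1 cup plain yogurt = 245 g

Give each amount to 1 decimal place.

plain yogurt: 22.9 tbsp; whole-barley flour: 40.8 g; sour cream: 123.0 g; cornmeal: 0.3 kg

Scaling factor: 21/9 = 7/3.
plain yogurt: 150 g × 7/3 ÷ 245 g/cup × 16 tbsp/cup ≈ 22.9 tbsp
whole-barley flour: (2 tbsp + 1 tsp = 7/3 tbsp) × 7/3 ÷ 16 tbsp/cup × 120 g/cup ≈ 40.8 g
sour cream: (3 tbsp + 2 tsp = 11/3 tbsp) × 7/3 ÷ 16 tbsp/cup × 230 g/cup ≈ 123.0 g
cornmeal: 1 cup × 7/3 × 138 g/cup ÷ 1000 g/kg ≈ 0.3 kg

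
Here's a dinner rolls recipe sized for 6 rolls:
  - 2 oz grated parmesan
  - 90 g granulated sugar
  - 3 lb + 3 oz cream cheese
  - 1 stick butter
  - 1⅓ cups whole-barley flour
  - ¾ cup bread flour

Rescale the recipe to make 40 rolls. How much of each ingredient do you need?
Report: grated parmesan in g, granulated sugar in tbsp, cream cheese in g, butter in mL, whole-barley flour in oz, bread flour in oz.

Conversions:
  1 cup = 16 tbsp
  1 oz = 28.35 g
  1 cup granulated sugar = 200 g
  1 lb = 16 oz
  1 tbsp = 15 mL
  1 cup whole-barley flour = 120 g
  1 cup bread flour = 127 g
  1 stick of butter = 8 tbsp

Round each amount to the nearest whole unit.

Scaling factor: 40/6 = 20/3.
grated parmesan: 2 oz × 20/3 × 28.35 g/oz = 378 g
granulated sugar: 90 g × 20/3 ÷ 200 g/cup × 16 tbsp/cup = 48 tbsp
cream cheese: (3 lb + 3 oz = 3.1875 lb) × 20/3 × 16 oz/lb × 28.35 g/oz = 9639 g
butter: 1 stick × 20/3 × 8 tbsp/stick × 15 mL/tbsp = 800 mL
whole-barley flour: 4/3 cup × 20/3 × 120 g/cup ÷ 28.35 g/oz ≈ 38 oz
bread flour: 0.75 cup × 20/3 × 127 g/cup ÷ 28.35 g/oz ≈ 22 oz

grated parmesan: 378 g; granulated sugar: 48 tbsp; cream cheese: 9639 g; butter: 800 mL; whole-barley flour: 38 oz; bread flour: 22 oz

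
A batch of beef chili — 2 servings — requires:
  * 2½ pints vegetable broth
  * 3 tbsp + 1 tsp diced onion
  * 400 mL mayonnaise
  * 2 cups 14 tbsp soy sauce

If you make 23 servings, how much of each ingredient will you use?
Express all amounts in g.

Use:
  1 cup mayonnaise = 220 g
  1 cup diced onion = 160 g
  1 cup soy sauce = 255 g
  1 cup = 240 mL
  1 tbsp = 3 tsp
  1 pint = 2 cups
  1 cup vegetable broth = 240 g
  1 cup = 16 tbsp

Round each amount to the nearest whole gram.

Scaling factor: 23/2 = 11.5.
vegetable broth: 2.5 pint × 23/2 × 2 cup/pint × 240 g/cup = 13800 g
diced onion: (3 tbsp + 1 tsp = 10/3 tbsp) × 23/2 ÷ 16 tbsp/cup × 160 g/cup ≈ 383 g
mayonnaise: 400 mL × 23/2 ÷ 240 mL/cup × 220 g/cup ≈ 4217 g
soy sauce: (2 cup + 14 tbsp = 2.875 cup) × 23/2 × 255 g/cup ≈ 8431 g

vegetable broth: 13800 g; diced onion: 383 g; mayonnaise: 4217 g; soy sauce: 8431 g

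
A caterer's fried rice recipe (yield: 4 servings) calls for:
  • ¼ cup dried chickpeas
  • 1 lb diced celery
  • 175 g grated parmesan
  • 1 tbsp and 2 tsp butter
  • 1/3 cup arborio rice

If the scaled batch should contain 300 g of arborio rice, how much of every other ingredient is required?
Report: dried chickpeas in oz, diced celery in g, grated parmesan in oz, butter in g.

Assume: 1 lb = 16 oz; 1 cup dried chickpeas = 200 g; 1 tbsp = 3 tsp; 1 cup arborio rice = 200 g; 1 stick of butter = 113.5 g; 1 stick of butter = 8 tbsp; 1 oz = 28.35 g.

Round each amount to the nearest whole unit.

The original recipe has 200/3 g of arborio rice, so the scaling factor is 300 ÷ 200/3 = 9/2 = 4.5.
dried chickpeas: 0.25 cup × 9/2 × 200 g/cup ÷ 28.35 g/oz ≈ 8 oz
diced celery: 1 lb × 9/2 × 16 oz/lb × 28.35 g/oz ≈ 2041 g
grated parmesan: 175 g × 9/2 ÷ 28.35 g/oz ≈ 28 oz
butter: (1 tbsp + 2 tsp = 5/3 tbsp) × 9/2 ÷ 8 tbsp/stick × 113.5 g/stick ≈ 106 g

dried chickpeas: 8 oz; diced celery: 2041 g; grated parmesan: 28 oz; butter: 106 g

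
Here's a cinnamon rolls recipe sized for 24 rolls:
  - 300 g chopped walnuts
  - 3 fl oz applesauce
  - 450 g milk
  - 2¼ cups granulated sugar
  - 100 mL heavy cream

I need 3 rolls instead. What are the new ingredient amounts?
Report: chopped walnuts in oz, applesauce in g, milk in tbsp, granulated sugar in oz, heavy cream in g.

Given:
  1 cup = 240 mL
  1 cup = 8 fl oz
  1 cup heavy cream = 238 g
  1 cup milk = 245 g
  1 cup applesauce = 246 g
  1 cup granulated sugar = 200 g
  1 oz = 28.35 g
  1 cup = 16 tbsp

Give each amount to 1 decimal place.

chopped walnuts: 1.3 oz; applesauce: 11.5 g; milk: 3.7 tbsp; granulated sugar: 2.0 oz; heavy cream: 12.4 g

Scaling factor: 3/24 = 1/8 = 0.125.
chopped walnuts: 300 g × 1/8 ÷ 28.35 g/oz ≈ 1.3 oz
applesauce: 3 fl oz × 1/8 ÷ 8 fl oz/cup × 246 g/cup ≈ 11.5 g
milk: 450 g × 1/8 ÷ 245 g/cup × 16 tbsp/cup ≈ 3.7 tbsp
granulated sugar: 2.25 cup × 1/8 × 200 g/cup ÷ 28.35 g/oz ≈ 2.0 oz
heavy cream: 100 mL × 1/8 ÷ 240 mL/cup × 238 g/cup ≈ 12.4 g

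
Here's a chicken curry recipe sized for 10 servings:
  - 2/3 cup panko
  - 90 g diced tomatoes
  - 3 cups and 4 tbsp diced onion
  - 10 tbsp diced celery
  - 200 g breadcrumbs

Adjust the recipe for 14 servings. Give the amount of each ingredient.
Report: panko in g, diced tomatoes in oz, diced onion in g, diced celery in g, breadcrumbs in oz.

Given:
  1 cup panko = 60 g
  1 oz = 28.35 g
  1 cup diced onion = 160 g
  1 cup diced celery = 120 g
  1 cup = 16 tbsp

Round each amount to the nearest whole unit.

panko: 56 g; diced tomatoes: 4 oz; diced onion: 728 g; diced celery: 105 g; breadcrumbs: 10 oz

Scaling factor: 14/10 = 7/5 = 1.4.
panko: 2/3 cup × 7/5 × 60 g/cup = 56 g
diced tomatoes: 90 g × 7/5 ÷ 28.35 g/oz ≈ 4 oz
diced onion: (3 cup + 4 tbsp = 3.25 cup) × 7/5 × 160 g/cup = 728 g
diced celery: 10 tbsp × 7/5 ÷ 16 tbsp/cup × 120 g/cup = 105 g
breadcrumbs: 200 g × 7/5 ÷ 28.35 g/oz ≈ 10 oz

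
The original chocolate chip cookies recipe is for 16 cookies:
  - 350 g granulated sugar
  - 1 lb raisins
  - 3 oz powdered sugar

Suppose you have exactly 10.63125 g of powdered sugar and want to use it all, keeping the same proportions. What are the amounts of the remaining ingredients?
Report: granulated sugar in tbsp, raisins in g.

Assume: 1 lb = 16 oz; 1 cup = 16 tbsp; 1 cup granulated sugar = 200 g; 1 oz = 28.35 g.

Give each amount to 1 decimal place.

granulated sugar: 3.5 tbsp; raisins: 56.7 g

The original recipe has 85.05 g of powdered sugar, so the scaling factor is 10.63125 ÷ 85.05 = 1/8 = 0.125.
granulated sugar: 350 g × 1/8 ÷ 200 g/cup × 16 tbsp/cup = 3.5 tbsp
raisins: 1 lb × 1/8 × 16 oz/lb × 28.35 g/oz = 56.7 g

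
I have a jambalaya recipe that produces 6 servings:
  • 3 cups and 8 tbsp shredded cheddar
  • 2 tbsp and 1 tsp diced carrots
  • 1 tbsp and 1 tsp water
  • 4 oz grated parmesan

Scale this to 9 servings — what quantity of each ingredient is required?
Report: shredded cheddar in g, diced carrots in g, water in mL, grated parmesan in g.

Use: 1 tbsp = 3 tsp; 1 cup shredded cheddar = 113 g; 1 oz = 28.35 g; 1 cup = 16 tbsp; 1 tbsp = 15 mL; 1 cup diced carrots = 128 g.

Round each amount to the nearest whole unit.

shredded cheddar: 593 g; diced carrots: 28 g; water: 30 mL; grated parmesan: 170 g

Scaling factor: 9/6 = 3/2 = 1.5.
shredded cheddar: (3 cup + 8 tbsp = 3.5 cup) × 3/2 × 113 g/cup ≈ 593 g
diced carrots: (2 tbsp + 1 tsp = 7/3 tbsp) × 3/2 ÷ 16 tbsp/cup × 128 g/cup = 28 g
water: (1 tbsp + 1 tsp = 4/3 tbsp) × 3/2 × 15 mL/tbsp = 30 mL
grated parmesan: 4 oz × 3/2 × 28.35 g/oz ≈ 170 g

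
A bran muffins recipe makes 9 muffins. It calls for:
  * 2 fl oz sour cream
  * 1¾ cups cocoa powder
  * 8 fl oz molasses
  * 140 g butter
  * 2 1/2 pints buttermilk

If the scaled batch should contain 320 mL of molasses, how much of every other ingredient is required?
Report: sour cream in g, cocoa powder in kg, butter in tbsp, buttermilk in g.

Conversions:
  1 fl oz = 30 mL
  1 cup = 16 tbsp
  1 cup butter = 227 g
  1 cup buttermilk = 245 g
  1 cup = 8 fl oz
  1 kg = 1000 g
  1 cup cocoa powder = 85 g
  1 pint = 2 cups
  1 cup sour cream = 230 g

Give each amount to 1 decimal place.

The original recipe has 240 mL of molasses, so the scaling factor is 320 ÷ 240 = 4/3.
sour cream: 2 fl oz × 4/3 ÷ 8 fl oz/cup × 230 g/cup ≈ 76.7 g
cocoa powder: 1.75 cup × 4/3 × 85 g/cup ÷ 1000 g/kg ≈ 0.2 kg
butter: 140 g × 4/3 ÷ 227 g/cup × 16 tbsp/cup ≈ 13.2 tbsp
buttermilk: 2.5 pint × 4/3 × 2 cup/pint × 245 g/cup ≈ 1633.3 g

sour cream: 76.7 g; cocoa powder: 0.2 kg; butter: 13.2 tbsp; buttermilk: 1633.3 g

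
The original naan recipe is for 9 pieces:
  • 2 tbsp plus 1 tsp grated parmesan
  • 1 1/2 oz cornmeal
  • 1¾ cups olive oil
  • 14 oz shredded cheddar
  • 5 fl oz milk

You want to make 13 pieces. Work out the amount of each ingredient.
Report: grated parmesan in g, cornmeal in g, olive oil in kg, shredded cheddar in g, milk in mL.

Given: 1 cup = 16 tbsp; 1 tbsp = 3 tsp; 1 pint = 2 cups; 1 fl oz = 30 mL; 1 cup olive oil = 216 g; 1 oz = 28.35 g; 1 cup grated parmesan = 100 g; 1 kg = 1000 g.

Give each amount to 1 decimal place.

Scaling factor: 13/9.
grated parmesan: (2 tbsp + 1 tsp = 7/3 tbsp) × 13/9 ÷ 16 tbsp/cup × 100 g/cup ≈ 21.1 g
cornmeal: 1.5 oz × 13/9 × 28.35 g/oz ≈ 61.4 g
olive oil: 1.75 cup × 13/9 × 216 g/cup ÷ 1000 g/kg ≈ 0.5 kg
shredded cheddar: 14 oz × 13/9 × 28.35 g/oz = 573.3 g
milk: 5 fl oz × 13/9 × 30 mL/fl oz ≈ 216.7 mL

grated parmesan: 21.1 g; cornmeal: 61.4 g; olive oil: 0.5 kg; shredded cheddar: 573.3 g; milk: 216.7 mL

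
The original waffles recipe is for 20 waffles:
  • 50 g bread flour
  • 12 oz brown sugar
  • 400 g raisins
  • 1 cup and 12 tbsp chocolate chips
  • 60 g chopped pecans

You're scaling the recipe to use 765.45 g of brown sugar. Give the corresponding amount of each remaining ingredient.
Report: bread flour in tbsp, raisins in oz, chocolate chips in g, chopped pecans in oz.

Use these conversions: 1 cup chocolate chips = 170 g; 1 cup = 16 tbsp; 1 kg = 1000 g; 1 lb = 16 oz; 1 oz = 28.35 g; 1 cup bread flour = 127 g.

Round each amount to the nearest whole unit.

The original recipe has 340.2 g of brown sugar, so the scaling factor is 765.45 ÷ 340.2 = 9/4 = 2.25.
bread flour: 50 g × 9/4 ÷ 127 g/cup × 16 tbsp/cup ≈ 14 tbsp
raisins: 400 g × 9/4 ÷ 28.35 g/oz ≈ 32 oz
chocolate chips: (1 cup + 12 tbsp = 1.75 cup) × 9/4 × 170 g/cup ≈ 669 g
chopped pecans: 60 g × 9/4 ÷ 28.35 g/oz ≈ 5 oz

bread flour: 14 tbsp; raisins: 32 oz; chocolate chips: 669 g; chopped pecans: 5 oz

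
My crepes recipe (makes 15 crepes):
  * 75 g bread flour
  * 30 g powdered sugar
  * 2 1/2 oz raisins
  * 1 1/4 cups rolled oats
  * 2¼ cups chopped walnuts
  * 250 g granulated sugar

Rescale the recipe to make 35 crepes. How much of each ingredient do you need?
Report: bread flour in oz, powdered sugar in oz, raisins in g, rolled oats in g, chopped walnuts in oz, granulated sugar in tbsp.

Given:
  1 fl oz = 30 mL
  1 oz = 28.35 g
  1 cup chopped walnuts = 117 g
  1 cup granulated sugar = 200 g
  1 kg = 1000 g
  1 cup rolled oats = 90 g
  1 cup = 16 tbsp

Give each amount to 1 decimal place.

bread flour: 6.2 oz; powdered sugar: 2.5 oz; raisins: 165.4 g; rolled oats: 262.5 g; chopped walnuts: 21.7 oz; granulated sugar: 46.7 tbsp

Scaling factor: 35/15 = 7/3.
bread flour: 75 g × 7/3 ÷ 28.35 g/oz ≈ 6.2 oz
powdered sugar: 30 g × 7/3 ÷ 28.35 g/oz ≈ 2.5 oz
raisins: 2.5 oz × 7/3 × 28.35 g/oz ≈ 165.4 g
rolled oats: 1.25 cup × 7/3 × 90 g/cup = 262.5 g
chopped walnuts: 2.25 cup × 7/3 × 117 g/cup ÷ 28.35 g/oz ≈ 21.7 oz
granulated sugar: 250 g × 7/3 ÷ 200 g/cup × 16 tbsp/cup ≈ 46.7 tbsp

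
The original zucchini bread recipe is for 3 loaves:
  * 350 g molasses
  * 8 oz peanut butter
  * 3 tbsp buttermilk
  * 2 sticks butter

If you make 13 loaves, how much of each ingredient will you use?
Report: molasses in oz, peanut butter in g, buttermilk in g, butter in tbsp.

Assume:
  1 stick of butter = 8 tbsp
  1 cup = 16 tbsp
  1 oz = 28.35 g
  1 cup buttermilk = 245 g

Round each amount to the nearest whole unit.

Scaling factor: 13/3.
molasses: 350 g × 13/3 ÷ 28.35 g/oz ≈ 53 oz
peanut butter: 8 oz × 13/3 × 28.35 g/oz ≈ 983 g
buttermilk: 3 tbsp × 13/3 ÷ 16 tbsp/cup × 245 g/cup ≈ 199 g
butter: 2 stick × 13/3 × 8 tbsp/stick ≈ 69 tbsp

molasses: 53 oz; peanut butter: 983 g; buttermilk: 199 g; butter: 69 tbsp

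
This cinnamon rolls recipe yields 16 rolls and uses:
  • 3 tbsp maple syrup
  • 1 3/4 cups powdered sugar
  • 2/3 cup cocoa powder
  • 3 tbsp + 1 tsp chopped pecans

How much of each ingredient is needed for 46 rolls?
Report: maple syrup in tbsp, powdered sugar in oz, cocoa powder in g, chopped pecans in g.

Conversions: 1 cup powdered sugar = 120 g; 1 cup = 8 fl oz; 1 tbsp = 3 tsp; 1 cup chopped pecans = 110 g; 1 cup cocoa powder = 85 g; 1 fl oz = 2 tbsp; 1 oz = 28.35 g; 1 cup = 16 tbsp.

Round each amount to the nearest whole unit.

maple syrup: 9 tbsp; powdered sugar: 21 oz; cocoa powder: 163 g; chopped pecans: 66 g

Scaling factor: 46/16 = 23/8 = 2.875.
maple syrup: 3 tbsp × 23/8 ≈ 9 tbsp
powdered sugar: 1.75 cup × 23/8 × 120 g/cup ÷ 28.35 g/oz ≈ 21 oz
cocoa powder: 2/3 cup × 23/8 × 85 g/cup ≈ 163 g
chopped pecans: (3 tbsp + 1 tsp = 10/3 tbsp) × 23/8 ÷ 16 tbsp/cup × 110 g/cup ≈ 66 g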